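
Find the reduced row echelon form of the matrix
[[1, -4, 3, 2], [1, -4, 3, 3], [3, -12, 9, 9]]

[[1, -4, 3, 0], [0, 0, 0, 1], [0, 0, 0, 0]]

Subtract r1 from r2.
  [ 1   -4  3  2 ]
  [ 0    0  0  1 ]
  [ 3  -12  9  9 ]
Subtract 3 times r1 from r3.
  [ 1  -4  3  2 ]
  [ 0   0  0  1 ]
  [ 0   0  0  3 ]
Subtract 3 times r2 from r3.
  [ 1  -4  3  2 ]
  [ 0   0  0  1 ]
  [ 0   0  0  0 ]
Subtract 2 times r2 from r1.
  [ 1  -4  3  0 ]
  [ 0   0  0  1 ]
  [ 0   0  0  0 ]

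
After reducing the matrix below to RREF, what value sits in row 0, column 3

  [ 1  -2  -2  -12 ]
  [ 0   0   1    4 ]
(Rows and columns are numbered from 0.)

r1 → r1 + 2·r2
  [ 1  -2  0  -4 ]
  [ 0   0  1   4 ]

-4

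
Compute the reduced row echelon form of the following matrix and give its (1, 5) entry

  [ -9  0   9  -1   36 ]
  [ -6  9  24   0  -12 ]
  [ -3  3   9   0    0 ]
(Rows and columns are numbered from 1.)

-4

ρ1 → -1/9·ρ1
ρ2 → ρ2 + 6·ρ1
ρ3 → ρ3 + 3·ρ1
ρ2 → 1/9·ρ2
ρ3 → ρ3 − 3·ρ2
ρ3 → 9·ρ3
ρ2 → ρ2 − 2/27·ρ3
ρ1 → ρ1 − 1/9·ρ3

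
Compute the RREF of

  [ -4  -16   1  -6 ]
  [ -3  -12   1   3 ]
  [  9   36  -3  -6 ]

[[1, 4, 0, 0], [0, 0, 1, 0], [0, 0, 0, 1]]

ρ1 ← -1/4·ρ1
  [  1    4  -1/4  3/2 ]
  [ -3  -12     1    3 ]
  [  9   36    -3   -6 ]
ρ2 ← ρ2 + 3·ρ1
  [ 1   4  -1/4   3/2 ]
  [ 0   0   1/4  15/2 ]
  [ 9  36    -3    -6 ]
ρ3 ← ρ3 − 9·ρ1
  [ 1  4  -1/4    3/2 ]
  [ 0  0   1/4   15/2 ]
  [ 0  0  -3/4  -39/2 ]
ρ2 ← 4·ρ2
  [ 1  4  -1/4    3/2 ]
  [ 0  0     1     30 ]
  [ 0  0  -3/4  -39/2 ]
ρ3 ← ρ3 + 3/4·ρ2
  [ 1  4  -1/4  3/2 ]
  [ 0  0     1   30 ]
  [ 0  0     0    3 ]
ρ3 ← 1/3·ρ3
  [ 1  4  -1/4  3/2 ]
  [ 0  0     1   30 ]
  [ 0  0     0    1 ]
ρ2 ← ρ2 − 30·ρ3
  [ 1  4  -1/4  3/2 ]
  [ 0  0     1    0 ]
  [ 0  0     0    1 ]
ρ1 ← ρ1 − 3/2·ρ3
  [ 1  4  -1/4  0 ]
  [ 0  0     1  0 ]
  [ 0  0     0  1 ]
ρ1 ← ρ1 + 1/4·ρ2
  [ 1  4  0  0 ]
  [ 0  0  1  0 ]
  [ 0  0  0  1 ]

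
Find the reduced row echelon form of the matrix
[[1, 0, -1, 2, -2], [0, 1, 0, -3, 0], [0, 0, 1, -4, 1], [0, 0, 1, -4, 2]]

r4 → r4 − r3
  [ 1  0  -1   2  -2 ]
  [ 0  1   0  -3   0 ]
  [ 0  0   1  -4   1 ]
  [ 0  0   0   0   1 ]
r3 → r3 − r4
  [ 1  0  -1   2  -2 ]
  [ 0  1   0  -3   0 ]
  [ 0  0   1  -4   0 ]
  [ 0  0   0   0   1 ]
r1 → r1 + 2·r4
  [ 1  0  -1   2  0 ]
  [ 0  1   0  -3  0 ]
  [ 0  0   1  -4  0 ]
  [ 0  0   0   0  1 ]
r1 → r1 + r3
  [ 1  0  0  -2  0 ]
  [ 0  1  0  -3  0 ]
  [ 0  0  1  -4  0 ]
  [ 0  0  0   0  1 ]

[[1, 0, 0, -2, 0], [0, 1, 0, -3, 0], [0, 0, 1, -4, 0], [0, 0, 0, 0, 1]]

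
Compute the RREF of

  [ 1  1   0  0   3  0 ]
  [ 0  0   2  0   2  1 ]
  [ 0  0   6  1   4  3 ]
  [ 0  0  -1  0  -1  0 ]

ρ2 := 1/2·ρ2
  [ 1  1   0  0   3    0 ]
  [ 0  0   1  0   1  1/2 ]
  [ 0  0   6  1   4    3 ]
  [ 0  0  -1  0  -1    0 ]
ρ3 := ρ3 − 6·ρ2
  [ 1  1   0  0   3    0 ]
  [ 0  0   1  0   1  1/2 ]
  [ 0  0   0  1  -2    0 ]
  [ 0  0  -1  0  -1    0 ]
ρ4 := ρ4 + ρ2
  [ 1  1  0  0   3    0 ]
  [ 0  0  1  0   1  1/2 ]
  [ 0  0  0  1  -2    0 ]
  [ 0  0  0  0   0  1/2 ]
ρ4 := 2·ρ4
  [ 1  1  0  0   3    0 ]
  [ 0  0  1  0   1  1/2 ]
  [ 0  0  0  1  -2    0 ]
  [ 0  0  0  0   0    1 ]
ρ2 := ρ2 − 1/2·ρ4
  [ 1  1  0  0   3  0 ]
  [ 0  0  1  0   1  0 ]
  [ 0  0  0  1  -2  0 ]
  [ 0  0  0  0   0  1 ]

[[1, 1, 0, 0, 3, 0], [0, 0, 1, 0, 1, 0], [0, 0, 0, 1, -2, 0], [0, 0, 0, 0, 0, 1]]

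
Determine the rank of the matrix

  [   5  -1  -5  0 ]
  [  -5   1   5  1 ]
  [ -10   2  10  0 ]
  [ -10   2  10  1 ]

ρ1 → 1/5·ρ1
ρ2 → ρ2 + 5·ρ1
ρ3 → ρ3 + 10·ρ1
ρ4 → ρ4 + 10·ρ1
ρ4 → ρ4 − ρ2
The reduced form has 2 nonzero rows.

rank = 2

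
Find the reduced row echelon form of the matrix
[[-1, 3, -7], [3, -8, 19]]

Multiply ρ1 by -1.
  [ 1  -3   7 ]
  [ 3  -8  19 ]
Subtract 3 times ρ1 from ρ2.
  [ 1  -3   7 ]
  [ 0   1  -2 ]
Add 3 times ρ2 to ρ1.
  [ 1  0   1 ]
  [ 0  1  -2 ]

[[1, 0, 1], [0, 1, -2]]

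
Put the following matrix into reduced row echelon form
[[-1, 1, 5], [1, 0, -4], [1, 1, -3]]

Multiply R1 by -1.
  [ 1  -1  -5 ]
  [ 1   0  -4 ]
  [ 1   1  -3 ]
Subtract R1 from R2.
  [ 1  -1  -5 ]
  [ 0   1   1 ]
  [ 1   1  -3 ]
Subtract R1 from R3.
  [ 1  -1  -5 ]
  [ 0   1   1 ]
  [ 0   2   2 ]
Subtract 2 times R2 from R3.
  [ 1  -1  -5 ]
  [ 0   1   1 ]
  [ 0   0   0 ]
Add R2 to R1.
  [ 1  0  -4 ]
  [ 0  1   1 ]
  [ 0  0   0 ]

[[1, 0, -4], [0, 1, 1], [0, 0, 0]]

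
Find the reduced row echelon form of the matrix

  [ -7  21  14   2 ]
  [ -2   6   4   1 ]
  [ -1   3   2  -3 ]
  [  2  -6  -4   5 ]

[[1, -3, -2, 0], [0, 0, 0, 1], [0, 0, 0, 0], [0, 0, 0, 0]]

r1 -> -1/7·r1
  [  1  -3  -2  -2/7 ]
  [ -2   6   4     1 ]
  [ -1   3   2    -3 ]
  [  2  -6  -4     5 ]
r2 -> r2 + 2·r1
  [  1  -3  -2  -2/7 ]
  [  0   0   0   3/7 ]
  [ -1   3   2    -3 ]
  [  2  -6  -4     5 ]
r3 -> r3 + r1
  [ 1  -3  -2   -2/7 ]
  [ 0   0   0    3/7 ]
  [ 0   0   0  -23/7 ]
  [ 2  -6  -4      5 ]
r4 -> r4 − 2·r1
  [ 1  -3  -2   -2/7 ]
  [ 0   0   0    3/7 ]
  [ 0   0   0  -23/7 ]
  [ 0   0   0   39/7 ]
r2 -> 7/3·r2
  [ 1  -3  -2   -2/7 ]
  [ 0   0   0      1 ]
  [ 0   0   0  -23/7 ]
  [ 0   0   0   39/7 ]
r3 -> r3 + 23/7·r2
  [ 1  -3  -2  -2/7 ]
  [ 0   0   0     1 ]
  [ 0   0   0     0 ]
  [ 0   0   0  39/7 ]
r4 -> r4 − 39/7·r2
  [ 1  -3  -2  -2/7 ]
  [ 0   0   0     1 ]
  [ 0   0   0     0 ]
  [ 0   0   0     0 ]
r1 -> r1 + 2/7·r2
  [ 1  -3  -2  0 ]
  [ 0   0   0  1 ]
  [ 0   0   0  0 ]
  [ 0   0   0  0 ]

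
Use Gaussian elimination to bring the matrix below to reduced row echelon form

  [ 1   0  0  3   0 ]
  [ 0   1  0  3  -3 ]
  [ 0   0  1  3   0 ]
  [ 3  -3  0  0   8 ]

[[1, 0, 0, 3, 0], [0, 1, 0, 3, 0], [0, 0, 1, 3, 0], [0, 0, 0, 0, 1]]

r4 := r4 − 3·r1
  [ 1   0  0   3   0 ]
  [ 0   1  0   3  -3 ]
  [ 0   0  1   3   0 ]
  [ 0  -3  0  -9   8 ]
r4 := r4 + 3·r2
  [ 1  0  0  3   0 ]
  [ 0  1  0  3  -3 ]
  [ 0  0  1  3   0 ]
  [ 0  0  0  0  -1 ]
r4 := -1·r4
  [ 1  0  0  3   0 ]
  [ 0  1  0  3  -3 ]
  [ 0  0  1  3   0 ]
  [ 0  0  0  0   1 ]
r2 := r2 + 3·r4
  [ 1  0  0  3  0 ]
  [ 0  1  0  3  0 ]
  [ 0  0  1  3  0 ]
  [ 0  0  0  0  1 ]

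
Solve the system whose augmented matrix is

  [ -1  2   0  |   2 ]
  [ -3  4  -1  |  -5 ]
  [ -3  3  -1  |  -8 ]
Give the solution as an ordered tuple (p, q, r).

(4, 3, 5)

Multiply ρ1 by -1.
  [  1  -2   0  |  -2 ]
  [ -3   4  -1  |  -5 ]
  [ -3   3  -1  |  -8 ]
Add 3 times ρ1 to ρ2.
  [  1  -2   0  |   -2 ]
  [  0  -2  -1  |  -11 ]
  [ -3   3  -1  |   -8 ]
Add 3 times ρ1 to ρ3.
  [ 1  -2   0  |   -2 ]
  [ 0  -2  -1  |  -11 ]
  [ 0  -3  -1  |  -14 ]
Multiply ρ2 by -1/2.
  [ 1  -2    0  |    -2 ]
  [ 0   1  1/2  |  11/2 ]
  [ 0  -3   -1  |   -14 ]
Add 3 times ρ2 to ρ3.
  [ 1  -2    0  |    -2 ]
  [ 0   1  1/2  |  11/2 ]
  [ 0   0  1/2  |   5/2 ]
Multiply ρ3 by 2.
  [ 1  -2    0  |    -2 ]
  [ 0   1  1/2  |  11/2 ]
  [ 0   0    1  |     5 ]
Subtract 1/2 times ρ3 from ρ2.
  [ 1  -2  0  |  -2 ]
  [ 0   1  0  |   3 ]
  [ 0   0  1  |   5 ]
Add 2 times ρ2 to ρ1.
  [ 1  0  0  |  4 ]
  [ 0  1  0  |  3 ]
  [ 0  0  1  |  5 ]
Reading off the last column: p = 4, q = 3, r = 5.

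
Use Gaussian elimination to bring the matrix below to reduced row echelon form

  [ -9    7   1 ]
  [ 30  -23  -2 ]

R1 ← -1/9·R1
  [  1  -7/9  -1/9 ]
  [ 30   -23    -2 ]
R2 ← R2 − 30·R1
  [ 1  -7/9  -1/9 ]
  [ 0   1/3   4/3 ]
R2 ← 3·R2
  [ 1  -7/9  -1/9 ]
  [ 0     1     4 ]
R1 ← R1 + 7/9·R2
  [ 1  0  3 ]
  [ 0  1  4 ]

[[1, 0, 3], [0, 1, 4]]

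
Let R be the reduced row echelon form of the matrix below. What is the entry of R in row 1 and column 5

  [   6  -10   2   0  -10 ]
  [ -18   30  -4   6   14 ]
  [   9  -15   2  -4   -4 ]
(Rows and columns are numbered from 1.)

-2

ρ1 := 1/6·ρ1
  [   1  -5/3  1/3   0  -5/3 ]
  [ -18    30   -4   6    14 ]
  [   9   -15    2  -4    -4 ]
ρ2 := ρ2 + 18·ρ1
  [ 1  -5/3  1/3   0  -5/3 ]
  [ 0     0    2   6   -16 ]
  [ 9   -15    2  -4    -4 ]
ρ3 := ρ3 − 9·ρ1
  [ 1  -5/3  1/3   0  -5/3 ]
  [ 0     0    2   6   -16 ]
  [ 0     0   -1  -4    11 ]
ρ2 := 1/2·ρ2
  [ 1  -5/3  1/3   0  -5/3 ]
  [ 0     0    1   3    -8 ]
  [ 0     0   -1  -4    11 ]
ρ3 := ρ3 + ρ2
  [ 1  -5/3  1/3   0  -5/3 ]
  [ 0     0    1   3    -8 ]
  [ 0     0    0  -1     3 ]
ρ3 := -1·ρ3
  [ 1  -5/3  1/3  0  -5/3 ]
  [ 0     0    1  3    -8 ]
  [ 0     0    0  1    -3 ]
ρ2 := ρ2 − 3·ρ3
  [ 1  -5/3  1/3  0  -5/3 ]
  [ 0     0    1  0     1 ]
  [ 0     0    0  1    -3 ]
ρ1 := ρ1 − 1/3·ρ2
  [ 1  -5/3  0  0  -2 ]
  [ 0     0  1  0   1 ]
  [ 0     0  0  1  -3 ]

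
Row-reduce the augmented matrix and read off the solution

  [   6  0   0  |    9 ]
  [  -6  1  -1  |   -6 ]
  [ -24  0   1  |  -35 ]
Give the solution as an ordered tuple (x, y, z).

(3/2, 4, 1)

Multiply ρ1 by 1/6.
  [   1  0   0  |  3/2 ]
  [  -6  1  -1  |   -6 ]
  [ -24  0   1  |  -35 ]
Add 6 times ρ1 to ρ2.
  [   1  0   0  |  3/2 ]
  [   0  1  -1  |    3 ]
  [ -24  0   1  |  -35 ]
Add 24 times ρ1 to ρ3.
  [ 1  0   0  |  3/2 ]
  [ 0  1  -1  |    3 ]
  [ 0  0   1  |    1 ]
Add ρ3 to ρ2.
  [ 1  0  0  |  3/2 ]
  [ 0  1  0  |    4 ]
  [ 0  0  1  |    1 ]
Reading off the last column: x = 3/2, y = 4, z = 1.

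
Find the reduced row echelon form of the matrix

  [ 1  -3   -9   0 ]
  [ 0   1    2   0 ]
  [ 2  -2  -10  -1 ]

[[1, 0, -3, 0], [0, 1, 2, 0], [0, 0, 0, 1]]

ρ3 → ρ3 − 2·ρ1
  [ 1  -3  -9   0 ]
  [ 0   1   2   0 ]
  [ 0   4   8  -1 ]
ρ3 → ρ3 − 4·ρ2
  [ 1  -3  -9   0 ]
  [ 0   1   2   0 ]
  [ 0   0   0  -1 ]
ρ3 → -1·ρ3
  [ 1  -3  -9  0 ]
  [ 0   1   2  0 ]
  [ 0   0   0  1 ]
ρ1 → ρ1 + 3·ρ2
  [ 1  0  -3  0 ]
  [ 0  1   2  0 ]
  [ 0  0   0  1 ]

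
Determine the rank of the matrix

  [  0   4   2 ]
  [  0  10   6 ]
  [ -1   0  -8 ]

R1 <=> R3
  [ -1   0  -8 ]
  [  0  10   6 ]
  [  0   4   2 ]
R1 ← -1·R1
  [ 1   0  8 ]
  [ 0  10  6 ]
  [ 0   4  2 ]
R2 ← 1/10·R2
  [ 1  0    8 ]
  [ 0  1  3/5 ]
  [ 0  4    2 ]
R3 ← R3 − 4·R2
  [ 1  0     8 ]
  [ 0  1   3/5 ]
  [ 0  0  -2/5 ]
R3 ← -5/2·R3
  [ 1  0    8 ]
  [ 0  1  3/5 ]
  [ 0  0    1 ]
R2 ← R2 − 3/5·R3
  [ 1  0  8 ]
  [ 0  1  0 ]
  [ 0  0  1 ]
R1 ← R1 − 8·R3
  [ 1  0  0 ]
  [ 0  1  0 ]
  [ 0  0  1 ]
The reduced form has 3 nonzero rows.

rank = 3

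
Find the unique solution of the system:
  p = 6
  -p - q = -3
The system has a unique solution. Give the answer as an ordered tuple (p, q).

(6, -3)

Form the augmented matrix and row-reduce:
  [  1   0  |   6 ]
  [ -1  -1  |  -3 ]
R2 ← R2 + R1
R2 ← -1·R2
Reading off the last column: p = 6, q = -3.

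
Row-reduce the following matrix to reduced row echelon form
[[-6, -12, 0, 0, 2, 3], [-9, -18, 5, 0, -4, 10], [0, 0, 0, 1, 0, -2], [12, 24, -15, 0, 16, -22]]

[[1, 2, 0, 0, 0, -2/3], [0, 0, 1, 0, 0, 2/5], [0, 0, 0, 1, 0, -2], [0, 0, 0, 0, 1, -1/2]]

Multiply R1 by -1/6.
  [  1    2    0  0  -1/3  -1/2 ]
  [ -9  -18    5  0    -4    10 ]
  [  0    0    0  1     0    -2 ]
  [ 12   24  -15  0    16   -22 ]
Add 9 times R1 to R2.
  [  1   2    0  0  -1/3  -1/2 ]
  [  0   0    5  0    -7  11/2 ]
  [  0   0    0  1     0    -2 ]
  [ 12  24  -15  0    16   -22 ]
Subtract 12 times R1 from R4.
  [ 1  2    0  0  -1/3  -1/2 ]
  [ 0  0    5  0    -7  11/2 ]
  [ 0  0    0  1     0    -2 ]
  [ 0  0  -15  0    20   -16 ]
Multiply R2 by 1/5.
  [ 1  2    0  0  -1/3   -1/2 ]
  [ 0  0    1  0  -7/5  11/10 ]
  [ 0  0    0  1     0     -2 ]
  [ 0  0  -15  0    20    -16 ]
Add 15 times R2 to R4.
  [ 1  2  0  0  -1/3   -1/2 ]
  [ 0  0  1  0  -7/5  11/10 ]
  [ 0  0  0  1     0     -2 ]
  [ 0  0  0  0    -1    1/2 ]
Multiply R4 by -1.
  [ 1  2  0  0  -1/3   -1/2 ]
  [ 0  0  1  0  -7/5  11/10 ]
  [ 0  0  0  1     0     -2 ]
  [ 0  0  0  0     1   -1/2 ]
Add 7/5 times R4 to R2.
  [ 1  2  0  0  -1/3  -1/2 ]
  [ 0  0  1  0     0   2/5 ]
  [ 0  0  0  1     0    -2 ]
  [ 0  0  0  0     1  -1/2 ]
Add 1/3 times R4 to R1.
  [ 1  2  0  0  0  -2/3 ]
  [ 0  0  1  0  0   2/5 ]
  [ 0  0  0  1  0    -2 ]
  [ 0  0  0  0  1  -1/2 ]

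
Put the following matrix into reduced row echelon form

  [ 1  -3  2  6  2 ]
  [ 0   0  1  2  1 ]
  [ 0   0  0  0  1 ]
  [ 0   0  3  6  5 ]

Subtract 3 times R2 from R4.
  [ 1  -3  2  6  2 ]
  [ 0   0  1  2  1 ]
  [ 0   0  0  0  1 ]
  [ 0   0  0  0  2 ]
Subtract 2 times R3 from R4.
  [ 1  -3  2  6  2 ]
  [ 0   0  1  2  1 ]
  [ 0   0  0  0  1 ]
  [ 0   0  0  0  0 ]
Subtract R3 from R2.
  [ 1  -3  2  6  2 ]
  [ 0   0  1  2  0 ]
  [ 0   0  0  0  1 ]
  [ 0   0  0  0  0 ]
Subtract 2 times R3 from R1.
  [ 1  -3  2  6  0 ]
  [ 0   0  1  2  0 ]
  [ 0   0  0  0  1 ]
  [ 0   0  0  0  0 ]
Subtract 2 times R2 from R1.
  [ 1  -3  0  2  0 ]
  [ 0   0  1  2  0 ]
  [ 0   0  0  0  1 ]
  [ 0   0  0  0  0 ]

[[1, -3, 0, 2, 0], [0, 0, 1, 2, 0], [0, 0, 0, 0, 1], [0, 0, 0, 0, 0]]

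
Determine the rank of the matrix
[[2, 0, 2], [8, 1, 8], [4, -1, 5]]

rank = 3

R1 -> 1/2·R1
  [ 1   0  1 ]
  [ 8   1  8 ]
  [ 4  -1  5 ]
R2 -> R2 − 8·R1
  [ 1   0  1 ]
  [ 0   1  0 ]
  [ 4  -1  5 ]
R3 -> R3 − 4·R1
  [ 1   0  1 ]
  [ 0   1  0 ]
  [ 0  -1  1 ]
R3 -> R3 + R2
  [ 1  0  1 ]
  [ 0  1  0 ]
  [ 0  0  1 ]
R1 -> R1 − R3
  [ 1  0  0 ]
  [ 0  1  0 ]
  [ 0  0  1 ]
The reduced form has 3 nonzero rows.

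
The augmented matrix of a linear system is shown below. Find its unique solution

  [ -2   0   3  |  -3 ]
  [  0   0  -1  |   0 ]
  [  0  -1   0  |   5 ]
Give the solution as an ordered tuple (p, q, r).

(3/2, -5, 0)

Multiply R1 by -1/2.
  [ 1   0  -3/2  |  3/2 ]
  [ 0   0    -1  |    0 ]
  [ 0  -1     0  |    5 ]
Swap R2 and R3.
  [ 1   0  -3/2  |  3/2 ]
  [ 0  -1     0  |    5 ]
  [ 0   0    -1  |    0 ]
Multiply R2 by -1.
  [ 1  0  -3/2  |  3/2 ]
  [ 0  1     0  |   -5 ]
  [ 0  0    -1  |    0 ]
Multiply R3 by -1.
  [ 1  0  -3/2  |  3/2 ]
  [ 0  1     0  |   -5 ]
  [ 0  0     1  |    0 ]
Add 3/2 times R3 to R1.
  [ 1  0  0  |  3/2 ]
  [ 0  1  0  |   -5 ]
  [ 0  0  1  |    0 ]
Reading off the last column: p = 3/2, q = -5, r = 0.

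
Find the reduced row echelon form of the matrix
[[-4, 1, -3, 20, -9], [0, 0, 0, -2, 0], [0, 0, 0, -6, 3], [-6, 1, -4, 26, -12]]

[[1, 0, 1/2, 0, 0], [0, 1, -1, 0, 0], [0, 0, 0, 1, 0], [0, 0, 0, 0, 1]]

Multiply r1 by -1/4.
  [  1  -1/4  3/4  -5  9/4 ]
  [  0     0    0  -2    0 ]
  [  0     0    0  -6    3 ]
  [ -6     1   -4  26  -12 ]
Add 6 times r1 to r4.
  [ 1  -1/4  3/4  -5  9/4 ]
  [ 0     0    0  -2    0 ]
  [ 0     0    0  -6    3 ]
  [ 0  -1/2  1/2  -4  3/2 ]
Swap r2 and r4.
  [ 1  -1/4  3/4  -5  9/4 ]
  [ 0  -1/2  1/2  -4  3/2 ]
  [ 0     0    0  -6    3 ]
  [ 0     0    0  -2    0 ]
Multiply r2 by -2.
  [ 1  -1/4  3/4  -5  9/4 ]
  [ 0     1   -1   8   -3 ]
  [ 0     0    0  -6    3 ]
  [ 0     0    0  -2    0 ]
Multiply r3 by -1/6.
  [ 1  -1/4  3/4  -5   9/4 ]
  [ 0     1   -1   8    -3 ]
  [ 0     0    0   1  -1/2 ]
  [ 0     0    0  -2     0 ]
Add 2 times r3 to r4.
  [ 1  -1/4  3/4  -5   9/4 ]
  [ 0     1   -1   8    -3 ]
  [ 0     0    0   1  -1/2 ]
  [ 0     0    0   0    -1 ]
Multiply r4 by -1.
  [ 1  -1/4  3/4  -5   9/4 ]
  [ 0     1   -1   8    -3 ]
  [ 0     0    0   1  -1/2 ]
  [ 0     0    0   0     1 ]
Add 1/2 times r4 to r3.
  [ 1  -1/4  3/4  -5  9/4 ]
  [ 0     1   -1   8   -3 ]
  [ 0     0    0   1    0 ]
  [ 0     0    0   0    1 ]
Add 3 times r4 to r2.
  [ 1  -1/4  3/4  -5  9/4 ]
  [ 0     1   -1   8    0 ]
  [ 0     0    0   1    0 ]
  [ 0     0    0   0    1 ]
Subtract 9/4 times r4 from r1.
  [ 1  -1/4  3/4  -5  0 ]
  [ 0     1   -1   8  0 ]
  [ 0     0    0   1  0 ]
  [ 0     0    0   0  1 ]
Subtract 8 times r3 from r2.
  [ 1  -1/4  3/4  -5  0 ]
  [ 0     1   -1   0  0 ]
  [ 0     0    0   1  0 ]
  [ 0     0    0   0  1 ]
Add 5 times r3 to r1.
  [ 1  -1/4  3/4  0  0 ]
  [ 0     1   -1  0  0 ]
  [ 0     0    0  1  0 ]
  [ 0     0    0  0  1 ]
Add 1/4 times r2 to r1.
  [ 1  0  1/2  0  0 ]
  [ 0  1   -1  0  0 ]
  [ 0  0    0  1  0 ]
  [ 0  0    0  0  1 ]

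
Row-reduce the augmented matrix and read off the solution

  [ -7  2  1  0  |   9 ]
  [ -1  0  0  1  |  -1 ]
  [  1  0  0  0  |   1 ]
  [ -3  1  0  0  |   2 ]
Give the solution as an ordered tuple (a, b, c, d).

(1, 5, 6, 0)

r1 := -1/7·r1
  [  1  -2/7  -1/7  0  |  -9/7 ]
  [ -1     0     0  1  |    -1 ]
  [  1     0     0  0  |     1 ]
  [ -3     1     0  0  |     2 ]
r2 := r2 + r1
  [  1  -2/7  -1/7  0  |   -9/7 ]
  [  0  -2/7  -1/7  1  |  -16/7 ]
  [  1     0     0  0  |      1 ]
  [ -3     1     0  0  |      2 ]
r3 := r3 − r1
  [  1  -2/7  -1/7  0  |   -9/7 ]
  [  0  -2/7  -1/7  1  |  -16/7 ]
  [  0   2/7   1/7  0  |   16/7 ]
  [ -3     1     0  0  |      2 ]
r4 := r4 + 3·r1
  [ 1  -2/7  -1/7  0  |   -9/7 ]
  [ 0  -2/7  -1/7  1  |  -16/7 ]
  [ 0   2/7   1/7  0  |   16/7 ]
  [ 0   1/7  -3/7  0  |  -13/7 ]
r2 := -7/2·r2
  [ 1  -2/7  -1/7     0  |   -9/7 ]
  [ 0     1   1/2  -7/2  |      8 ]
  [ 0   2/7   1/7     0  |   16/7 ]
  [ 0   1/7  -3/7     0  |  -13/7 ]
r3 := r3 − 2/7·r2
  [ 1  -2/7  -1/7     0  |   -9/7 ]
  [ 0     1   1/2  -7/2  |      8 ]
  [ 0     0     0     1  |      0 ]
  [ 0   1/7  -3/7     0  |  -13/7 ]
r4 := r4 − 1/7·r2
  [ 1  -2/7  -1/7     0  |  -9/7 ]
  [ 0     1   1/2  -7/2  |     8 ]
  [ 0     0     0     1  |     0 ]
  [ 0     0  -1/2   1/2  |    -3 ]
r3 ↔ r4
  [ 1  -2/7  -1/7     0  |  -9/7 ]
  [ 0     1   1/2  -7/2  |     8 ]
  [ 0     0  -1/2   1/2  |    -3 ]
  [ 0     0     0     1  |     0 ]
r3 := -2·r3
  [ 1  -2/7  -1/7     0  |  -9/7 ]
  [ 0     1   1/2  -7/2  |     8 ]
  [ 0     0     1    -1  |     6 ]
  [ 0     0     0     1  |     0 ]
r3 := r3 + r4
  [ 1  -2/7  -1/7     0  |  -9/7 ]
  [ 0     1   1/2  -7/2  |     8 ]
  [ 0     0     1     0  |     6 ]
  [ 0     0     0     1  |     0 ]
r2 := r2 + 7/2·r4
  [ 1  -2/7  -1/7  0  |  -9/7 ]
  [ 0     1   1/2  0  |     8 ]
  [ 0     0     1  0  |     6 ]
  [ 0     0     0  1  |     0 ]
r2 := r2 − 1/2·r3
  [ 1  -2/7  -1/7  0  |  -9/7 ]
  [ 0     1     0  0  |     5 ]
  [ 0     0     1  0  |     6 ]
  [ 0     0     0  1  |     0 ]
r1 := r1 + 1/7·r3
  [ 1  -2/7  0  0  |  -3/7 ]
  [ 0     1  0  0  |     5 ]
  [ 0     0  1  0  |     6 ]
  [ 0     0  0  1  |     0 ]
r1 := r1 + 2/7·r2
  [ 1  0  0  0  |  1 ]
  [ 0  1  0  0  |  5 ]
  [ 0  0  1  0  |  6 ]
  [ 0  0  0  1  |  0 ]
Reading off the last column: a = 1, b = 5, c = 6, d = 0.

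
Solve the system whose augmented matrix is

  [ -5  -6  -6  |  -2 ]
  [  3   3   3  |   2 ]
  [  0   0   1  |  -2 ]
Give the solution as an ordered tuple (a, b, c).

r1 → -1/5·r1
  [ 1  6/5  6/5  |  2/5 ]
  [ 3    3    3  |    2 ]
  [ 0    0    1  |   -2 ]
r2 → r2 − 3·r1
  [ 1   6/5   6/5  |  2/5 ]
  [ 0  -3/5  -3/5  |  4/5 ]
  [ 0     0     1  |   -2 ]
r2 → -5/3·r2
  [ 1  6/5  6/5  |   2/5 ]
  [ 0    1    1  |  -4/3 ]
  [ 0    0    1  |    -2 ]
r2 → r2 − r3
  [ 1  6/5  6/5  |  2/5 ]
  [ 0    1    0  |  2/3 ]
  [ 0    0    1  |   -2 ]
r1 → r1 − 6/5·r3
  [ 1  6/5  0  |  14/5 ]
  [ 0    1  0  |   2/3 ]
  [ 0    0  1  |    -2 ]
r1 → r1 − 6/5·r2
  [ 1  0  0  |    2 ]
  [ 0  1  0  |  2/3 ]
  [ 0  0  1  |   -2 ]
Reading off the last column: a = 2, b = 2/3, c = -2.

(2, 2/3, -2)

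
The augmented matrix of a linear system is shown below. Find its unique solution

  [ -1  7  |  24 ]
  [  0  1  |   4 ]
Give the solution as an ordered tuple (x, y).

(4, 4)

r1 -> -1·r1
  [ 1  -7  |  -24 ]
  [ 0   1  |    4 ]
r1 -> r1 + 7·r2
  [ 1  0  |  4 ]
  [ 0  1  |  4 ]
Reading off the last column: x = 4, y = 4.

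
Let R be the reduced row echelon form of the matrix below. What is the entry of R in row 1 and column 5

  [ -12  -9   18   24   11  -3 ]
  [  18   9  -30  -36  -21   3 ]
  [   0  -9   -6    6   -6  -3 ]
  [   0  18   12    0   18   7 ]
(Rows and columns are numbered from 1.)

r1 := -1/12·r1
r2 := r2 − 18·r1
r2 := -2/9·r2
r3 := r3 + 9·r2
r4 := r4 − 18·r2
r3 := 1/6·r3
r2 := r2 − 1/3·r4
r1 := r1 − 1/4·r4
r1 := r1 + 2·r3
r1 := r1 − 3/4·r2

-2/3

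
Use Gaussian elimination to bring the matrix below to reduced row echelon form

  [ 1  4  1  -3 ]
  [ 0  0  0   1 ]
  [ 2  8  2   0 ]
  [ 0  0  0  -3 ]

ρ3 → ρ3 − 2·ρ1
  [ 1  4  1  -3 ]
  [ 0  0  0   1 ]
  [ 0  0  0   6 ]
  [ 0  0  0  -3 ]
ρ3 → ρ3 − 6·ρ2
  [ 1  4  1  -3 ]
  [ 0  0  0   1 ]
  [ 0  0  0   0 ]
  [ 0  0  0  -3 ]
ρ4 → ρ4 + 3·ρ2
  [ 1  4  1  -3 ]
  [ 0  0  0   1 ]
  [ 0  0  0   0 ]
  [ 0  0  0   0 ]
ρ1 → ρ1 + 3·ρ2
  [ 1  4  1  0 ]
  [ 0  0  0  1 ]
  [ 0  0  0  0 ]
  [ 0  0  0  0 ]

[[1, 4, 1, 0], [0, 0, 0, 1], [0, 0, 0, 0], [0, 0, 0, 0]]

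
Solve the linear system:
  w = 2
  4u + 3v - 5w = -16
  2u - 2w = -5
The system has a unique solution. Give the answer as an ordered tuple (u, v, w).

(-1/2, -4/3, 2)

Form the augmented matrix and row-reduce:
  [ 0  0   1  |    2 ]
  [ 4  3  -5  |  -16 ]
  [ 2  0  -2  |   -5 ]
ρ1 <=> ρ2
  [ 4  3  -5  |  -16 ]
  [ 0  0   1  |    2 ]
  [ 2  0  -2  |   -5 ]
ρ1 → 1/4·ρ1
  [ 1  3/4  -5/4  |  -4 ]
  [ 0    0     1  |   2 ]
  [ 2    0    -2  |  -5 ]
ρ3 → ρ3 − 2·ρ1
  [ 1   3/4  -5/4  |  -4 ]
  [ 0     0     1  |   2 ]
  [ 0  -3/2   1/2  |   3 ]
ρ2 <=> ρ3
  [ 1   3/4  -5/4  |  -4 ]
  [ 0  -3/2   1/2  |   3 ]
  [ 0     0     1  |   2 ]
ρ2 → -2/3·ρ2
  [ 1  3/4  -5/4  |  -4 ]
  [ 0    1  -1/3  |  -2 ]
  [ 0    0     1  |   2 ]
ρ2 → ρ2 + 1/3·ρ3
  [ 1  3/4  -5/4  |    -4 ]
  [ 0    1     0  |  -4/3 ]
  [ 0    0     1  |     2 ]
ρ1 → ρ1 + 5/4·ρ3
  [ 1  3/4  0  |  -3/2 ]
  [ 0    1  0  |  -4/3 ]
  [ 0    0  1  |     2 ]
ρ1 → ρ1 − 3/4·ρ2
  [ 1  0  0  |  -1/2 ]
  [ 0  1  0  |  -4/3 ]
  [ 0  0  1  |     2 ]
Reading off the last column: u = -1/2, v = -4/3, w = 2.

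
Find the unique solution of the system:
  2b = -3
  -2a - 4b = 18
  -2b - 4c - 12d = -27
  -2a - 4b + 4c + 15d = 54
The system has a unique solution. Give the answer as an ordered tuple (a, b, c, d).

(-6, -3/2, 3/2, 2)

Form the augmented matrix and row-reduce:
  [  0   2   0    0  |   -3 ]
  [ -2  -4   0    0  |   18 ]
  [  0  -2  -4  -12  |  -27 ]
  [ -2  -4   4   15  |   54 ]
R1 ↔ R2
  [ -2  -4   0    0  |   18 ]
  [  0   2   0    0  |   -3 ]
  [  0  -2  -4  -12  |  -27 ]
  [ -2  -4   4   15  |   54 ]
R1 → -1/2·R1
  [  1   2   0    0  |   -9 ]
  [  0   2   0    0  |   -3 ]
  [  0  -2  -4  -12  |  -27 ]
  [ -2  -4   4   15  |   54 ]
R4 → R4 + 2·R1
  [ 1   2   0    0  |   -9 ]
  [ 0   2   0    0  |   -3 ]
  [ 0  -2  -4  -12  |  -27 ]
  [ 0   0   4   15  |   36 ]
R2 → 1/2·R2
  [ 1   2   0    0  |    -9 ]
  [ 0   1   0    0  |  -3/2 ]
  [ 0  -2  -4  -12  |   -27 ]
  [ 0   0   4   15  |    36 ]
R3 → R3 + 2·R2
  [ 1  2   0    0  |    -9 ]
  [ 0  1   0    0  |  -3/2 ]
  [ 0  0  -4  -12  |   -30 ]
  [ 0  0   4   15  |    36 ]
R3 → -1/4·R3
  [ 1  2  0   0  |    -9 ]
  [ 0  1  0   0  |  -3/2 ]
  [ 0  0  1   3  |  15/2 ]
  [ 0  0  4  15  |    36 ]
R4 → R4 − 4·R3
  [ 1  2  0  0  |    -9 ]
  [ 0  1  0  0  |  -3/2 ]
  [ 0  0  1  3  |  15/2 ]
  [ 0  0  0  3  |     6 ]
R4 → 1/3·R4
  [ 1  2  0  0  |    -9 ]
  [ 0  1  0  0  |  -3/2 ]
  [ 0  0  1  3  |  15/2 ]
  [ 0  0  0  1  |     2 ]
R3 → R3 − 3·R4
  [ 1  2  0  0  |    -9 ]
  [ 0  1  0  0  |  -3/2 ]
  [ 0  0  1  0  |   3/2 ]
  [ 0  0  0  1  |     2 ]
R1 → R1 − 2·R2
  [ 1  0  0  0  |    -6 ]
  [ 0  1  0  0  |  -3/2 ]
  [ 0  0  1  0  |   3/2 ]
  [ 0  0  0  1  |     2 ]
Reading off the last column: a = -6, b = -3/2, c = 3/2, d = 2.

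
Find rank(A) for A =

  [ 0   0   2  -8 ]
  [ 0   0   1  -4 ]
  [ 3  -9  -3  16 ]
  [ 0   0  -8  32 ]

rank = 2

Swap R1 and R3.
  [ 3  -9  -3  16 ]
  [ 0   0   1  -4 ]
  [ 0   0   2  -8 ]
  [ 0   0  -8  32 ]
Multiply R1 by 1/3.
  [ 1  -3  -1  16/3 ]
  [ 0   0   1    -4 ]
  [ 0   0   2    -8 ]
  [ 0   0  -8    32 ]
Subtract 2 times R2 from R3.
  [ 1  -3  -1  16/3 ]
  [ 0   0   1    -4 ]
  [ 0   0   0     0 ]
  [ 0   0  -8    32 ]
Add 8 times R2 to R4.
  [ 1  -3  -1  16/3 ]
  [ 0   0   1    -4 ]
  [ 0   0   0     0 ]
  [ 0   0   0     0 ]
Add R2 to R1.
  [ 1  -3  0  4/3 ]
  [ 0   0  1   -4 ]
  [ 0   0  0    0 ]
  [ 0   0  0    0 ]
The reduced form has 2 nonzero rows.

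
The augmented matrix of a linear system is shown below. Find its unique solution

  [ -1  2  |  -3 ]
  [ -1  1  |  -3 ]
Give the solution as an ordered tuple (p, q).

(3, 0)

ρ1 := -1·ρ1
  [  1  -2  |   3 ]
  [ -1   1  |  -3 ]
ρ2 := ρ2 + ρ1
  [ 1  -2  |  3 ]
  [ 0  -1  |  0 ]
ρ2 := -1·ρ2
  [ 1  -2  |  3 ]
  [ 0   1  |  0 ]
ρ1 := ρ1 + 2·ρ2
  [ 1  0  |  3 ]
  [ 0  1  |  0 ]
Reading off the last column: p = 3, q = 0.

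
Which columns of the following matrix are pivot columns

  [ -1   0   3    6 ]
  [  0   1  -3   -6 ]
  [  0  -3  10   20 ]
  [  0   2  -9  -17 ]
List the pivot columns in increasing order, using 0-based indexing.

0, 1, 2, 3

r1 -> -1·r1
  [ 1   0  -3   -6 ]
  [ 0   1  -3   -6 ]
  [ 0  -3  10   20 ]
  [ 0   2  -9  -17 ]
r3 -> r3 + 3·r2
  [ 1  0  -3   -6 ]
  [ 0  1  -3   -6 ]
  [ 0  0   1    2 ]
  [ 0  2  -9  -17 ]
r4 -> r4 − 2·r2
  [ 1  0  -3  -6 ]
  [ 0  1  -3  -6 ]
  [ 0  0   1   2 ]
  [ 0  0  -3  -5 ]
r4 -> r4 + 3·r3
  [ 1  0  -3  -6 ]
  [ 0  1  -3  -6 ]
  [ 0  0   1   2 ]
  [ 0  0   0   1 ]
r3 -> r3 − 2·r4
  [ 1  0  -3  -6 ]
  [ 0  1  -3  -6 ]
  [ 0  0   1   0 ]
  [ 0  0   0   1 ]
r2 -> r2 + 6·r4
  [ 1  0  -3  -6 ]
  [ 0  1  -3   0 ]
  [ 0  0   1   0 ]
  [ 0  0   0   1 ]
r1 -> r1 + 6·r4
  [ 1  0  -3  0 ]
  [ 0  1  -3  0 ]
  [ 0  0   1  0 ]
  [ 0  0   0  1 ]
r2 -> r2 + 3·r3
  [ 1  0  -3  0 ]
  [ 0  1   0  0 ]
  [ 0  0   1  0 ]
  [ 0  0   0  1 ]
r1 -> r1 + 3·r3
  [ 1  0  0  0 ]
  [ 0  1  0  0 ]
  [ 0  0  1  0 ]
  [ 0  0  0  1 ]
Pivot columns are the columns containing a leading 1.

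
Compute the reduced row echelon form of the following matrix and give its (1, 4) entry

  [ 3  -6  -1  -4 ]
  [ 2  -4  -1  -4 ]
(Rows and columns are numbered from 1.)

0

R1 ← 1/3·R1
  [ 1  -2  -1/3  -4/3 ]
  [ 2  -4    -1    -4 ]
R2 ← R2 − 2·R1
  [ 1  -2  -1/3  -4/3 ]
  [ 0   0  -1/3  -4/3 ]
R2 ← -3·R2
  [ 1  -2  -1/3  -4/3 ]
  [ 0   0     1     4 ]
R1 ← R1 + 1/3·R2
  [ 1  -2  0  0 ]
  [ 0   0  1  4 ]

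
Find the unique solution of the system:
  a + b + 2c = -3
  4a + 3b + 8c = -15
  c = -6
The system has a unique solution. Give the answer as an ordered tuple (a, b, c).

(6, 3, -6)

Form the augmented matrix and row-reduce:
  [ 1  1  2  |   -3 ]
  [ 4  3  8  |  -15 ]
  [ 0  0  1  |   -6 ]
r2 → r2 − 4·r1
  [ 1   1  2  |  -3 ]
  [ 0  -1  0  |  -3 ]
  [ 0   0  1  |  -6 ]
r2 → -1·r2
  [ 1  1  2  |  -3 ]
  [ 0  1  0  |   3 ]
  [ 0  0  1  |  -6 ]
r1 → r1 − 2·r3
  [ 1  1  0  |   9 ]
  [ 0  1  0  |   3 ]
  [ 0  0  1  |  -6 ]
r1 → r1 − r2
  [ 1  0  0  |   6 ]
  [ 0  1  0  |   3 ]
  [ 0  0  1  |  -6 ]
Reading off the last column: a = 6, b = 3, c = -6.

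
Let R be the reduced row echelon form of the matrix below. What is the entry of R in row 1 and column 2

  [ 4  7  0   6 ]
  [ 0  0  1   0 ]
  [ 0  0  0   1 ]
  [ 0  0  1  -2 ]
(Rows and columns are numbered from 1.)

r1 → 1/4·r1
  [ 1  7/4  0  3/2 ]
  [ 0    0  1    0 ]
  [ 0    0  0    1 ]
  [ 0    0  1   -2 ]
r4 → r4 − r2
  [ 1  7/4  0  3/2 ]
  [ 0    0  1    0 ]
  [ 0    0  0    1 ]
  [ 0    0  0   -2 ]
r4 → r4 + 2·r3
  [ 1  7/4  0  3/2 ]
  [ 0    0  1    0 ]
  [ 0    0  0    1 ]
  [ 0    0  0    0 ]
r1 → r1 − 3/2·r3
  [ 1  7/4  0  0 ]
  [ 0    0  1  0 ]
  [ 0    0  0  1 ]
  [ 0    0  0  0 ]

7/4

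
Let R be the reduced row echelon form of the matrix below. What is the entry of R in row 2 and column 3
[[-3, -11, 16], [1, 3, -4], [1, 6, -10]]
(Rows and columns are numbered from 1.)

-2

r1 -> -1/3·r1
  [ 1  11/3  -16/3 ]
  [ 1     3     -4 ]
  [ 1     6    -10 ]
r2 -> r2 − r1
  [ 1  11/3  -16/3 ]
  [ 0  -2/3    4/3 ]
  [ 1     6    -10 ]
r3 -> r3 − r1
  [ 1  11/3  -16/3 ]
  [ 0  -2/3    4/3 ]
  [ 0   7/3  -14/3 ]
r2 -> -3/2·r2
  [ 1  11/3  -16/3 ]
  [ 0     1     -2 ]
  [ 0   7/3  -14/3 ]
r3 -> r3 − 7/3·r2
  [ 1  11/3  -16/3 ]
  [ 0     1     -2 ]
  [ 0     0      0 ]
r1 -> r1 − 11/3·r2
  [ 1  0   2 ]
  [ 0  1  -2 ]
  [ 0  0   0 ]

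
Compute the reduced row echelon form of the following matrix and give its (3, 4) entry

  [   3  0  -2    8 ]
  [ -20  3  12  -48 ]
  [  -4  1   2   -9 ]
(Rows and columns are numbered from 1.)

1/2

ρ1 → 1/3·ρ1
  [   1  0  -2/3  8/3 ]
  [ -20  3    12  -48 ]
  [  -4  1     2   -9 ]
ρ2 → ρ2 + 20·ρ1
  [  1  0  -2/3   8/3 ]
  [  0  3  -4/3  16/3 ]
  [ -4  1     2    -9 ]
ρ3 → ρ3 + 4·ρ1
  [ 1  0  -2/3   8/3 ]
  [ 0  3  -4/3  16/3 ]
  [ 0  1  -2/3   5/3 ]
ρ2 → 1/3·ρ2
  [ 1  0  -2/3   8/3 ]
  [ 0  1  -4/9  16/9 ]
  [ 0  1  -2/3   5/3 ]
ρ3 → ρ3 − ρ2
  [ 1  0  -2/3   8/3 ]
  [ 0  1  -4/9  16/9 ]
  [ 0  0  -2/9  -1/9 ]
ρ3 → -9/2·ρ3
  [ 1  0  -2/3   8/3 ]
  [ 0  1  -4/9  16/9 ]
  [ 0  0     1   1/2 ]
ρ2 → ρ2 + 4/9·ρ3
  [ 1  0  -2/3  8/3 ]
  [ 0  1     0    2 ]
  [ 0  0     1  1/2 ]
ρ1 → ρ1 + 2/3·ρ3
  [ 1  0  0    3 ]
  [ 0  1  0    2 ]
  [ 0  0  1  1/2 ]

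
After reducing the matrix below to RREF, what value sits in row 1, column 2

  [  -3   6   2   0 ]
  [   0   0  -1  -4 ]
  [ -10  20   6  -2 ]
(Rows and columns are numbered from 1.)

-2

Multiply ρ1 by -1/3.
  [   1  -2  -2/3   0 ]
  [   0   0    -1  -4 ]
  [ -10  20     6  -2 ]
Add 10 times ρ1 to ρ3.
  [ 1  -2  -2/3   0 ]
  [ 0   0    -1  -4 ]
  [ 0   0  -2/3  -2 ]
Multiply ρ2 by -1.
  [ 1  -2  -2/3   0 ]
  [ 0   0     1   4 ]
  [ 0   0  -2/3  -2 ]
Add 2/3 times ρ2 to ρ3.
  [ 1  -2  -2/3    0 ]
  [ 0   0     1    4 ]
  [ 0   0     0  2/3 ]
Multiply ρ3 by 3/2.
  [ 1  -2  -2/3  0 ]
  [ 0   0     1  4 ]
  [ 0   0     0  1 ]
Subtract 4 times ρ3 from ρ2.
  [ 1  -2  -2/3  0 ]
  [ 0   0     1  0 ]
  [ 0   0     0  1 ]
Add 2/3 times ρ2 to ρ1.
  [ 1  -2  0  0 ]
  [ 0   0  1  0 ]
  [ 0   0  0  1 ]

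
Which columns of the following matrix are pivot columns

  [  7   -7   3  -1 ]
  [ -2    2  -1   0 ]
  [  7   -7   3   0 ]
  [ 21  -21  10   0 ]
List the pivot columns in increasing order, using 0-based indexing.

0, 2, 3

ρ1 → 1/7·ρ1
  [  1   -1  3/7  -1/7 ]
  [ -2    2   -1     0 ]
  [  7   -7    3     0 ]
  [ 21  -21   10     0 ]
ρ2 → ρ2 + 2·ρ1
  [  1   -1   3/7  -1/7 ]
  [  0    0  -1/7  -2/7 ]
  [  7   -7     3     0 ]
  [ 21  -21    10     0 ]
ρ3 → ρ3 − 7·ρ1
  [  1   -1   3/7  -1/7 ]
  [  0    0  -1/7  -2/7 ]
  [  0    0     0     1 ]
  [ 21  -21    10     0 ]
ρ4 → ρ4 − 21·ρ1
  [ 1  -1   3/7  -1/7 ]
  [ 0   0  -1/7  -2/7 ]
  [ 0   0     0     1 ]
  [ 0   0     1     3 ]
ρ2 → -7·ρ2
  [ 1  -1  3/7  -1/7 ]
  [ 0   0    1     2 ]
  [ 0   0    0     1 ]
  [ 0   0    1     3 ]
ρ4 → ρ4 − ρ2
  [ 1  -1  3/7  -1/7 ]
  [ 0   0    1     2 ]
  [ 0   0    0     1 ]
  [ 0   0    0     1 ]
ρ4 → ρ4 − ρ3
  [ 1  -1  3/7  -1/7 ]
  [ 0   0    1     2 ]
  [ 0   0    0     1 ]
  [ 0   0    0     0 ]
ρ2 → ρ2 − 2·ρ3
  [ 1  -1  3/7  -1/7 ]
  [ 0   0    1     0 ]
  [ 0   0    0     1 ]
  [ 0   0    0     0 ]
ρ1 → ρ1 + 1/7·ρ3
  [ 1  -1  3/7  0 ]
  [ 0   0    1  0 ]
  [ 0   0    0  1 ]
  [ 0   0    0  0 ]
ρ1 → ρ1 − 3/7·ρ2
  [ 1  -1  0  0 ]
  [ 0   0  1  0 ]
  [ 0   0  0  1 ]
  [ 0   0  0  0 ]
Pivot columns are the columns containing a leading 1.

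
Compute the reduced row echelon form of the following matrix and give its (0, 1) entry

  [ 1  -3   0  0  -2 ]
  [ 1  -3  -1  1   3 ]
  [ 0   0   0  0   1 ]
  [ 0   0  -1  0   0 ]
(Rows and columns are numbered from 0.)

-3

ρ2 -> ρ2 − ρ1
  [ 1  -3   0  0  -2 ]
  [ 0   0  -1  1   5 ]
  [ 0   0   0  0   1 ]
  [ 0   0  -1  0   0 ]
ρ2 -> -1·ρ2
  [ 1  -3   0   0  -2 ]
  [ 0   0   1  -1  -5 ]
  [ 0   0   0   0   1 ]
  [ 0   0  -1   0   0 ]
ρ4 -> ρ4 + ρ2
  [ 1  -3  0   0  -2 ]
  [ 0   0  1  -1  -5 ]
  [ 0   0  0   0   1 ]
  [ 0   0  0  -1  -5 ]
ρ3 <=> ρ4
  [ 1  -3  0   0  -2 ]
  [ 0   0  1  -1  -5 ]
  [ 0   0  0  -1  -5 ]
  [ 0   0  0   0   1 ]
ρ3 -> -1·ρ3
  [ 1  -3  0   0  -2 ]
  [ 0   0  1  -1  -5 ]
  [ 0   0  0   1   5 ]
  [ 0   0  0   0   1 ]
ρ3 -> ρ3 − 5·ρ4
  [ 1  -3  0   0  -2 ]
  [ 0   0  1  -1  -5 ]
  [ 0   0  0   1   0 ]
  [ 0   0  0   0   1 ]
ρ2 -> ρ2 + 5·ρ4
  [ 1  -3  0   0  -2 ]
  [ 0   0  1  -1   0 ]
  [ 0   0  0   1   0 ]
  [ 0   0  0   0   1 ]
ρ1 -> ρ1 + 2·ρ4
  [ 1  -3  0   0  0 ]
  [ 0   0  1  -1  0 ]
  [ 0   0  0   1  0 ]
  [ 0   0  0   0  1 ]
ρ2 -> ρ2 + ρ3
  [ 1  -3  0  0  0 ]
  [ 0   0  1  0  0 ]
  [ 0   0  0  1  0 ]
  [ 0   0  0  0  1 ]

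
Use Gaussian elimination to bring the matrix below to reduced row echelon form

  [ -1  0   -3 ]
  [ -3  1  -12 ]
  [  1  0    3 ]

r1 -> -1·r1
  [  1  0    3 ]
  [ -3  1  -12 ]
  [  1  0    3 ]
r2 -> r2 + 3·r1
  [ 1  0   3 ]
  [ 0  1  -3 ]
  [ 1  0   3 ]
r3 -> r3 − r1
  [ 1  0   3 ]
  [ 0  1  -3 ]
  [ 0  0   0 ]

[[1, 0, 3], [0, 1, -3], [0, 0, 0]]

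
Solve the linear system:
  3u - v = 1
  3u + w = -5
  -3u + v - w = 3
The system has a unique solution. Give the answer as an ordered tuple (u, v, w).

(-1/3, -2, -4)

Form the augmented matrix and row-reduce:
  [  3  -1   0  |   1 ]
  [  3   0   1  |  -5 ]
  [ -3   1  -1  |   3 ]
Multiply ρ1 by 1/3.
  [  1  -1/3   0  |  1/3 ]
  [  3     0   1  |   -5 ]
  [ -3     1  -1  |    3 ]
Subtract 3 times ρ1 from ρ2.
  [  1  -1/3   0  |  1/3 ]
  [  0     1   1  |   -6 ]
  [ -3     1  -1  |    3 ]
Add 3 times ρ1 to ρ3.
  [ 1  -1/3   0  |  1/3 ]
  [ 0     1   1  |   -6 ]
  [ 0     0  -1  |    4 ]
Multiply ρ3 by -1.
  [ 1  -1/3  0  |  1/3 ]
  [ 0     1  1  |   -6 ]
  [ 0     0  1  |   -4 ]
Subtract ρ3 from ρ2.
  [ 1  -1/3  0  |  1/3 ]
  [ 0     1  0  |   -2 ]
  [ 0     0  1  |   -4 ]
Add 1/3 times ρ2 to ρ1.
  [ 1  0  0  |  -1/3 ]
  [ 0  1  0  |    -2 ]
  [ 0  0  1  |    -4 ]
Reading off the last column: u = -1/3, v = -2, w = -4.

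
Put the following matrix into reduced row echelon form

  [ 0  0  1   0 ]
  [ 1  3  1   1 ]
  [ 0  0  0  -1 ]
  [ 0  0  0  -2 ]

[[1, 3, 0, 0], [0, 0, 1, 0], [0, 0, 0, 1], [0, 0, 0, 0]]

ρ1 <-> ρ2
  [ 1  3  1   1 ]
  [ 0  0  1   0 ]
  [ 0  0  0  -1 ]
  [ 0  0  0  -2 ]
ρ3 -> -1·ρ3
  [ 1  3  1   1 ]
  [ 0  0  1   0 ]
  [ 0  0  0   1 ]
  [ 0  0  0  -2 ]
ρ4 -> ρ4 + 2·ρ3
  [ 1  3  1  1 ]
  [ 0  0  1  0 ]
  [ 0  0  0  1 ]
  [ 0  0  0  0 ]
ρ1 -> ρ1 − ρ3
  [ 1  3  1  0 ]
  [ 0  0  1  0 ]
  [ 0  0  0  1 ]
  [ 0  0  0  0 ]
ρ1 -> ρ1 − ρ2
  [ 1  3  0  0 ]
  [ 0  0  1  0 ]
  [ 0  0  0  1 ]
  [ 0  0  0  0 ]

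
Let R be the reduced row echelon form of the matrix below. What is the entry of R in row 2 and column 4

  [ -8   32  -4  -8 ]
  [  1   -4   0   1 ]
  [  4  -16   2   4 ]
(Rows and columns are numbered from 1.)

0

Multiply R1 by -1/8.
Subtract R1 from R2.
Subtract 4 times R1 from R3.
Multiply R2 by -2.
Subtract 1/2 times R2 from R1.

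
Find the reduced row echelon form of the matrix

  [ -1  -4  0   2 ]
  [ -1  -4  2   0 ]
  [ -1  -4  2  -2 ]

R1 ← -1·R1
  [  1   4  0  -2 ]
  [ -1  -4  2   0 ]
  [ -1  -4  2  -2 ]
R2 ← R2 + R1
  [  1   4  0  -2 ]
  [  0   0  2  -2 ]
  [ -1  -4  2  -2 ]
R3 ← R3 + R1
  [ 1  4  0  -2 ]
  [ 0  0  2  -2 ]
  [ 0  0  2  -4 ]
R2 ← 1/2·R2
  [ 1  4  0  -2 ]
  [ 0  0  1  -1 ]
  [ 0  0  2  -4 ]
R3 ← R3 − 2·R2
  [ 1  4  0  -2 ]
  [ 0  0  1  -1 ]
  [ 0  0  0  -2 ]
R3 ← -1/2·R3
  [ 1  4  0  -2 ]
  [ 0  0  1  -1 ]
  [ 0  0  0   1 ]
R2 ← R2 + R3
  [ 1  4  0  -2 ]
  [ 0  0  1   0 ]
  [ 0  0  0   1 ]
R1 ← R1 + 2·R3
  [ 1  4  0  0 ]
  [ 0  0  1  0 ]
  [ 0  0  0  1 ]

[[1, 4, 0, 0], [0, 0, 1, 0], [0, 0, 0, 1]]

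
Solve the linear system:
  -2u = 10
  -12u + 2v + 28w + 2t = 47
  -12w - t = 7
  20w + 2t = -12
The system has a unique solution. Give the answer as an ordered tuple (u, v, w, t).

(-5, 3/2, -1/2, -1)

Form the augmented matrix and row-reduce:
  [  -2  0    0   0  |   10 ]
  [ -12  2   28   2  |   47 ]
  [   0  0  -12  -1  |    7 ]
  [   0  0   20   2  |  -12 ]
Multiply ρ1 by -1/2.
  [   1  0    0   0  |   -5 ]
  [ -12  2   28   2  |   47 ]
  [   0  0  -12  -1  |    7 ]
  [   0  0   20   2  |  -12 ]
Add 12 times ρ1 to ρ2.
  [ 1  0    0   0  |   -5 ]
  [ 0  2   28   2  |  -13 ]
  [ 0  0  -12  -1  |    7 ]
  [ 0  0   20   2  |  -12 ]
Multiply ρ2 by 1/2.
  [ 1  0    0   0  |     -5 ]
  [ 0  1   14   1  |  -13/2 ]
  [ 0  0  -12  -1  |      7 ]
  [ 0  0   20   2  |    -12 ]
Multiply ρ3 by -1/12.
  [ 1  0   0     0  |     -5 ]
  [ 0  1  14     1  |  -13/2 ]
  [ 0  0   1  1/12  |  -7/12 ]
  [ 0  0  20     2  |    -12 ]
Subtract 20 times ρ3 from ρ4.
  [ 1  0   0     0  |     -5 ]
  [ 0  1  14     1  |  -13/2 ]
  [ 0  0   1  1/12  |  -7/12 ]
  [ 0  0   0   1/3  |   -1/3 ]
Multiply ρ4 by 3.
  [ 1  0   0     0  |     -5 ]
  [ 0  1  14     1  |  -13/2 ]
  [ 0  0   1  1/12  |  -7/12 ]
  [ 0  0   0     1  |     -1 ]
Subtract 1/12 times ρ4 from ρ3.
  [ 1  0   0  0  |     -5 ]
  [ 0  1  14  1  |  -13/2 ]
  [ 0  0   1  0  |   -1/2 ]
  [ 0  0   0  1  |     -1 ]
Subtract ρ4 from ρ2.
  [ 1  0   0  0  |     -5 ]
  [ 0  1  14  0  |  -11/2 ]
  [ 0  0   1  0  |   -1/2 ]
  [ 0  0   0  1  |     -1 ]
Subtract 14 times ρ3 from ρ2.
  [ 1  0  0  0  |    -5 ]
  [ 0  1  0  0  |   3/2 ]
  [ 0  0  1  0  |  -1/2 ]
  [ 0  0  0  1  |    -1 ]
Reading off the last column: u = -5, v = 3/2, w = -1/2, t = -1.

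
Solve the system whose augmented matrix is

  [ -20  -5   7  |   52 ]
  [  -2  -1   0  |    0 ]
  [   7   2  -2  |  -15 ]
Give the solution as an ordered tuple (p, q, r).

(-1, 2, 6)

R1 -> -1/20·R1
  [  1  1/4  -7/20  |  -13/5 ]
  [ -2   -1      0  |      0 ]
  [  7    2     -2  |    -15 ]
R2 -> R2 + 2·R1
  [ 1   1/4  -7/20  |  -13/5 ]
  [ 0  -1/2  -7/10  |  -26/5 ]
  [ 7     2     -2  |    -15 ]
R3 -> R3 − 7·R1
  [ 1   1/4  -7/20  |  -13/5 ]
  [ 0  -1/2  -7/10  |  -26/5 ]
  [ 0   1/4   9/20  |   16/5 ]
R2 -> -2·R2
  [ 1  1/4  -7/20  |  -13/5 ]
  [ 0    1    7/5  |   52/5 ]
  [ 0  1/4   9/20  |   16/5 ]
R3 -> R3 − 1/4·R2
  [ 1  1/4  -7/20  |  -13/5 ]
  [ 0    1    7/5  |   52/5 ]
  [ 0    0   1/10  |    3/5 ]
R3 -> 10·R3
  [ 1  1/4  -7/20  |  -13/5 ]
  [ 0    1    7/5  |   52/5 ]
  [ 0    0      1  |      6 ]
R2 -> R2 − 7/5·R3
  [ 1  1/4  -7/20  |  -13/5 ]
  [ 0    1      0  |      2 ]
  [ 0    0      1  |      6 ]
R1 -> R1 + 7/20·R3
  [ 1  1/4  0  |  -1/2 ]
  [ 0    1  0  |     2 ]
  [ 0    0  1  |     6 ]
R1 -> R1 − 1/4·R2
  [ 1  0  0  |  -1 ]
  [ 0  1  0  |   2 ]
  [ 0  0  1  |   6 ]
Reading off the last column: p = -1, q = 2, r = 6.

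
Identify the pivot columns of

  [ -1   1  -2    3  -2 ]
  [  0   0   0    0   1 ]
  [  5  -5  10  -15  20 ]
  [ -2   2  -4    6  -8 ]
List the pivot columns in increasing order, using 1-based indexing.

R1 -> -1·R1
  [  1  -1   2   -3   2 ]
  [  0   0   0    0   1 ]
  [  5  -5  10  -15  20 ]
  [ -2   2  -4    6  -8 ]
R3 -> R3 − 5·R1
  [  1  -1   2  -3   2 ]
  [  0   0   0   0   1 ]
  [  0   0   0   0  10 ]
  [ -2   2  -4   6  -8 ]
R4 -> R4 + 2·R1
  [ 1  -1  2  -3   2 ]
  [ 0   0  0   0   1 ]
  [ 0   0  0   0  10 ]
  [ 0   0  0   0  -4 ]
R3 -> R3 − 10·R2
  [ 1  -1  2  -3   2 ]
  [ 0   0  0   0   1 ]
  [ 0   0  0   0   0 ]
  [ 0   0  0   0  -4 ]
R4 -> R4 + 4·R2
  [ 1  -1  2  -3  2 ]
  [ 0   0  0   0  1 ]
  [ 0   0  0   0  0 ]
  [ 0   0  0   0  0 ]
R1 -> R1 − 2·R2
  [ 1  -1  2  -3  0 ]
  [ 0   0  0   0  1 ]
  [ 0   0  0   0  0 ]
  [ 0   0  0   0  0 ]
Pivot columns are the columns containing a leading 1.

1, 5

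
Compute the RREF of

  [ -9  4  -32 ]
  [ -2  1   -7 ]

R1 -> -1/9·R1
R2 -> R2 + 2·R1
R2 -> 9·R2
R1 -> R1 + 4/9·R2

[[1, 0, 4], [0, 1, 1]]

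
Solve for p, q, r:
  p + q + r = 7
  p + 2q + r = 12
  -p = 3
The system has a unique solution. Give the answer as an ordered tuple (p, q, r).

(-3, 5, 5)

Form the augmented matrix and row-reduce:
  [  1  1  1  |   7 ]
  [  1  2  1  |  12 ]
  [ -1  0  0  |   3 ]
R2 → R2 − R1
  [  1  1  1  |  7 ]
  [  0  1  0  |  5 ]
  [ -1  0  0  |  3 ]
R3 → R3 + R1
  [ 1  1  1  |   7 ]
  [ 0  1  0  |   5 ]
  [ 0  1  1  |  10 ]
R3 → R3 − R2
  [ 1  1  1  |  7 ]
  [ 0  1  0  |  5 ]
  [ 0  0  1  |  5 ]
R1 → R1 − R3
  [ 1  1  0  |  2 ]
  [ 0  1  0  |  5 ]
  [ 0  0  1  |  5 ]
R1 → R1 − R2
  [ 1  0  0  |  -3 ]
  [ 0  1  0  |   5 ]
  [ 0  0  1  |   5 ]
Reading off the last column: p = -3, q = 5, r = 5.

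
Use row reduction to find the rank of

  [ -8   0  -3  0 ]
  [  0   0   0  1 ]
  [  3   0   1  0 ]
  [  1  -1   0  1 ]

rank = 4

r1 → -1/8·r1
r3 → r3 − 3·r1
r4 → r4 − r1
r2 ↔ r4
r2 → -1·r2
r3 → -8·r3
r2 → r2 + r4
r2 → r2 − 3/8·r3
r1 → r1 − 3/8·r3
The reduced form has 4 nonzero rows.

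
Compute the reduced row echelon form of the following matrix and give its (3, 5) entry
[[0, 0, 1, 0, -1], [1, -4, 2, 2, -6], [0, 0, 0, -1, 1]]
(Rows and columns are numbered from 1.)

-1

R1 <-> R2
  [ 1  -4  2   2  -6 ]
  [ 0   0  1   0  -1 ]
  [ 0   0  0  -1   1 ]
R3 → -1·R3
  [ 1  -4  2  2  -6 ]
  [ 0   0  1  0  -1 ]
  [ 0   0  0  1  -1 ]
R1 → R1 − 2·R3
  [ 1  -4  2  0  -4 ]
  [ 0   0  1  0  -1 ]
  [ 0   0  0  1  -1 ]
R1 → R1 − 2·R2
  [ 1  -4  0  0  -2 ]
  [ 0   0  1  0  -1 ]
  [ 0   0  0  1  -1 ]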